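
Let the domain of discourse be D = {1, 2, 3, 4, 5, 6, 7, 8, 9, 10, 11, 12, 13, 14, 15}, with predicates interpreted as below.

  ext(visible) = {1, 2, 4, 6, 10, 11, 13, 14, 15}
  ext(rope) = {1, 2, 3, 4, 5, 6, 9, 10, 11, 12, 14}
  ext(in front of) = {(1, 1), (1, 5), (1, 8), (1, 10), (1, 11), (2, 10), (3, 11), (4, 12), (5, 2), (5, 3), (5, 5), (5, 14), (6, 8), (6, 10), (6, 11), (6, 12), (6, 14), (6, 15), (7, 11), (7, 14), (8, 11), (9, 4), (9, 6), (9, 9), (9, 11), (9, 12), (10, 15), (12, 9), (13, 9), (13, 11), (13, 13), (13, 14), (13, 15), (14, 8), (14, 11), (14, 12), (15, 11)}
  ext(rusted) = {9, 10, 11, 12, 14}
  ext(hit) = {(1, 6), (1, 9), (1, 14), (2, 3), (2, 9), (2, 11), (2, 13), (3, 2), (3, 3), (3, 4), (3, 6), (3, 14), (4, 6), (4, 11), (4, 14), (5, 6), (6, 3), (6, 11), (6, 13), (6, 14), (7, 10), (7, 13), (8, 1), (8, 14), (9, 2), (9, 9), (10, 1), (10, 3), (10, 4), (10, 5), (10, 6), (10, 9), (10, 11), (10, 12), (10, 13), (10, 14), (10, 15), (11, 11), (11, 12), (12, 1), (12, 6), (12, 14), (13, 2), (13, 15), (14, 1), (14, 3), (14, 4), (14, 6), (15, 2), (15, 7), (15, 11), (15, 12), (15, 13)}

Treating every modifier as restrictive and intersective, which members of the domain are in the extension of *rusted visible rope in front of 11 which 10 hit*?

⟦in front of 11⟧ = {x : ⟨x, 11⟩ ∈ ⟦in front of⟧} = {1, 3, 6, 7, 8, 9, 13, 14, 15}
⟦which 10 hit⟧ = {x : ⟨10, x⟩ ∈ ⟦hit⟧} = {1, 3, 4, 5, 6, 9, 11, 12, 13, 14, 15}
⟦rope⟧ = {1, 2, 3, 4, 5, 6, 9, 10, 11, 12, 14}
… ∩ ⟦in front of 11⟧ = {1, 2, 3, 4, 5, 6, 9, 10, 11, 12, 14} ∩ {1, 3, 6, 7, 8, 9, 13, 14, 15} = {1, 3, 6, 9, 14}
… ∩ ⟦which 10 hit⟧ = {1, 3, 6, 9, 14} ∩ {1, 3, 4, 5, 6, 9, 11, 12, 13, 14, 15} = {1, 3, 6, 9, 14}
… ∩ ⟦rusted⟧ = {1, 3, 6, 9, 14} ∩ {9, 10, 11, 12, 14} = {9, 14}
… ∩ ⟦visible⟧ = {9, 14} ∩ {1, 2, 4, 6, 10, 11, 13, 14, 15} = {14}
So ⟦rusted visible rope in front of 11 which 10 hit⟧ = {14}.

{14}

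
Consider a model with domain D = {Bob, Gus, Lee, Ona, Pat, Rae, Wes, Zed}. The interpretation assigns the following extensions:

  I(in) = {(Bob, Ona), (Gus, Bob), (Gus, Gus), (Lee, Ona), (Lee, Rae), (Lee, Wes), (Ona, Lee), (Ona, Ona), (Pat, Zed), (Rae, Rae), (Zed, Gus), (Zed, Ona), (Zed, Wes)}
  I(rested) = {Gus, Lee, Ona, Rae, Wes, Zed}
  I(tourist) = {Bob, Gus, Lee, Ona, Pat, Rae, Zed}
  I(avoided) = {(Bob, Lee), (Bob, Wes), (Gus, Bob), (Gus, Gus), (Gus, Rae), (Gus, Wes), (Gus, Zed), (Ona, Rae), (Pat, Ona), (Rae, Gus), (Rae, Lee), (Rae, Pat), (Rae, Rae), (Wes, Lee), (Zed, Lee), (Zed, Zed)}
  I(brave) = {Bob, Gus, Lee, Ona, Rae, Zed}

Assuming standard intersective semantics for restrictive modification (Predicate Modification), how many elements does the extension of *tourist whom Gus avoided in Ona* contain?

2

⟦whom Gus avoided⟧ = {x : ⟨Gus, x⟩ ∈ ⟦avoided⟧} = {Bob, Gus, Rae, Wes, Zed}
⟦in Ona⟧ = {x : ⟨x, Ona⟩ ∈ ⟦in⟧} = {Bob, Lee, Ona, Zed}
⟦tourist⟧ = {Bob, Gus, Lee, Ona, Pat, Rae, Zed}
… ∩ ⟦whom Gus avoided⟧ = {Bob, Gus, Lee, Ona, Pat, Rae, Zed} ∩ {Bob, Gus, Rae, Wes, Zed} = {Bob, Gus, Rae, Zed}
… ∩ ⟦in Ona⟧ = {Bob, Gus, Rae, Zed} ∩ {Bob, Lee, Ona, Zed} = {Bob, Zed}
⟦tourist whom Gus avoided in Ona⟧ = {Bob, Zed}, so the cardinality is 2.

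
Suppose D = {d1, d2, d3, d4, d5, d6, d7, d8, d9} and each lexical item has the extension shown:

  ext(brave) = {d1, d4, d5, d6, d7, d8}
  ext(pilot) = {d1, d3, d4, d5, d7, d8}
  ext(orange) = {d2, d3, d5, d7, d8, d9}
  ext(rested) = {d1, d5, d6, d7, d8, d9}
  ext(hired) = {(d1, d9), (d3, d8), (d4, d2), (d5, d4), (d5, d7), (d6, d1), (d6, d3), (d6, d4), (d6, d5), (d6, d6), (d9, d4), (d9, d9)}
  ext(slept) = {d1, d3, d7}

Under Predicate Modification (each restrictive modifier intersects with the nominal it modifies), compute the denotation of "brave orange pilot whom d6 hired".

⟦whom d6 hired⟧ = {x : ⟨d6, x⟩ ∈ ⟦hired⟧} = {d1, d3, d4, d5, d6}
⟦pilot⟧ = {d1, d3, d4, d5, d7, d8}
… ∩ ⟦whom d6 hired⟧ = {d1, d3, d4, d5, d7, d8} ∩ {d1, d3, d4, d5, d6} = {d1, d3, d4, d5}
… ∩ ⟦brave⟧ = {d1, d3, d4, d5} ∩ {d1, d4, d5, d6, d7, d8} = {d1, d4, d5}
… ∩ ⟦orange⟧ = {d1, d4, d5} ∩ {d2, d3, d5, d7, d8, d9} = {d5}
So ⟦brave orange pilot whom d6 hired⟧ = {d5}.

{d5}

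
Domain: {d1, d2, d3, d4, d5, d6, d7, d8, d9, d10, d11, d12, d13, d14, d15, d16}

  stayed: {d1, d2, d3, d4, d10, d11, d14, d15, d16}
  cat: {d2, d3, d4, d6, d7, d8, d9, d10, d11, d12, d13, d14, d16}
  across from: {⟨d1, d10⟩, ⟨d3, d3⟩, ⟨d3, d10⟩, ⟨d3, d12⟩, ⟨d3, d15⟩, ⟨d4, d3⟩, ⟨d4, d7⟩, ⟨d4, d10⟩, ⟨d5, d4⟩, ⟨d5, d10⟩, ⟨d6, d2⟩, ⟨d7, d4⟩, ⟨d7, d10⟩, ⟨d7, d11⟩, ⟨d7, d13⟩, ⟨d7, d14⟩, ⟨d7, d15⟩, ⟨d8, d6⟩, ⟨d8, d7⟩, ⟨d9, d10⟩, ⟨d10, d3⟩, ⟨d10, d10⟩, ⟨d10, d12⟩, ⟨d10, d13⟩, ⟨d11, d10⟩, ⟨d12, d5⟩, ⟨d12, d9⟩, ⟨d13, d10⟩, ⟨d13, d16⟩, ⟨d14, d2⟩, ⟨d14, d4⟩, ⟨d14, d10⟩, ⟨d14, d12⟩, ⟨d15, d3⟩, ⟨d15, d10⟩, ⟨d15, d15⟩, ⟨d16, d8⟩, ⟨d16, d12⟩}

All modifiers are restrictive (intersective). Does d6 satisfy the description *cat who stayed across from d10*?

⟦who stayed⟧ = ⟦stayed⟧ = {d1, d2, d3, d4, d10, d11, d14, d15, d16}
⟦across from d10⟧ = {x : ⟨x, d10⟩ ∈ ⟦across from⟧} = {d1, d3, d4, d5, d7, d9, d10, d11, d13, d14, d15}
⟦cat⟧ = {d2, d3, d4, d6, d7, d8, d9, d10, d11, d12, d13, d14, d16}
… ∩ ⟦who stayed⟧ = {d2, d3, d4, d6, d7, d8, d9, d10, d11, d12, d13, d14, d16} ∩ {d1, d2, d3, d4, d10, d11, d14, d15, d16} = {d2, d3, d4, d10, d11, d14, d16}
… ∩ ⟦across from d10⟧ = {d2, d3, d4, d10, d11, d14, d16} ∩ {d1, d3, d4, d5, d7, d9, d10, d11, d13, d14, d15} = {d3, d4, d10, d11, d14}
⟦cat who stayed across from d10⟧ = {d3, d4, d10, d11, d14}; d6 ∉ this set.

no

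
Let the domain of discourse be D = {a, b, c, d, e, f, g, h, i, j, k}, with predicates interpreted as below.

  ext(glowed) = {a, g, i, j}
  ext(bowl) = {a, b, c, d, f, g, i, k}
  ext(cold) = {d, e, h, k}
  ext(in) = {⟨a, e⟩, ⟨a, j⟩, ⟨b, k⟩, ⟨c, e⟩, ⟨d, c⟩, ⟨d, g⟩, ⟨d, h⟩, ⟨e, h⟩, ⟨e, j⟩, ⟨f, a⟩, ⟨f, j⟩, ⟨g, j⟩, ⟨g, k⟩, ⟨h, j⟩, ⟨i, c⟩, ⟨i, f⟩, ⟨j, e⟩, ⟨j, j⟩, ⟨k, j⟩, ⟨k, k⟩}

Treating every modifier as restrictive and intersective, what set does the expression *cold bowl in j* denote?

⟦in j⟧ = {x : ⟨x, j⟩ ∈ ⟦in⟧} = {a, e, f, g, h, j, k}
⟦bowl⟧ = {a, b, c, d, f, g, i, k}
… ∩ ⟦in j⟧ = {a, b, c, d, f, g, i, k} ∩ {a, e, f, g, h, j, k} = {a, f, g, k}
… ∩ ⟦cold⟧ = {a, f, g, k} ∩ {d, e, h, k} = {k}
So ⟦cold bowl in j⟧ = {k}.

{k}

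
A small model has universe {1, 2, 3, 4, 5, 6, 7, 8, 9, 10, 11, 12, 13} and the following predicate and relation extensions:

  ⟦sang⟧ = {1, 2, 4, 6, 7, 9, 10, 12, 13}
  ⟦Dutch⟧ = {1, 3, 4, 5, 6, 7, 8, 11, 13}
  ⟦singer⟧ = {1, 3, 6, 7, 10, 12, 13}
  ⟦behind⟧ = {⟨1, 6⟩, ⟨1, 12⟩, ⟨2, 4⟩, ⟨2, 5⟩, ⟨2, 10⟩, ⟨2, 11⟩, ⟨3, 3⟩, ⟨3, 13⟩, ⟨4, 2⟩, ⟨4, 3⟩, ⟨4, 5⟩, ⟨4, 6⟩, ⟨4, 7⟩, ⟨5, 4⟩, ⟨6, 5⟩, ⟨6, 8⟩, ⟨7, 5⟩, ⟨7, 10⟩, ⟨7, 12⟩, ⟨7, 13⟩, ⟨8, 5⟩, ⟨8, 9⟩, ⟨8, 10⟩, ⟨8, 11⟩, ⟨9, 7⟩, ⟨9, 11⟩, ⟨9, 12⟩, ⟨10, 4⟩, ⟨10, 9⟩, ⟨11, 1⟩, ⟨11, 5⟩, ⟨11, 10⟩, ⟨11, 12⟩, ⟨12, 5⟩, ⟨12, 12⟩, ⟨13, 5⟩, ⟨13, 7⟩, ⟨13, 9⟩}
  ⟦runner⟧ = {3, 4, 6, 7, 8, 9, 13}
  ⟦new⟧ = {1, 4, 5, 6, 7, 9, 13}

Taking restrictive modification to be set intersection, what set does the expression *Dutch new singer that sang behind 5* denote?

⟦that sang⟧ = ⟦sang⟧ = {1, 2, 4, 6, 7, 9, 10, 12, 13}
⟦behind 5⟧ = {x : ⟨x, 5⟩ ∈ ⟦behind⟧} = {2, 4, 6, 7, 8, 11, 12, 13}
⟦singer⟧ = {1, 3, 6, 7, 10, 12, 13}
… ∩ ⟦that sang⟧ = {1, 3, 6, 7, 10, 12, 13} ∩ {1, 2, 4, 6, 7, 9, 10, 12, 13} = {1, 6, 7, 10, 12, 13}
… ∩ ⟦behind 5⟧ = {1, 6, 7, 10, 12, 13} ∩ {2, 4, 6, 7, 8, 11, 12, 13} = {6, 7, 12, 13}
… ∩ ⟦Dutch⟧ = {6, 7, 12, 13} ∩ {1, 3, 4, 5, 6, 7, 8, 11, 13} = {6, 7, 13}
… ∩ ⟦new⟧ = {6, 7, 13} ∩ {1, 4, 5, 6, 7, 9, 13} = {6, 7, 13}
So ⟦Dutch new singer that sang behind 5⟧ = {6, 7, 13}.

{6, 7, 13}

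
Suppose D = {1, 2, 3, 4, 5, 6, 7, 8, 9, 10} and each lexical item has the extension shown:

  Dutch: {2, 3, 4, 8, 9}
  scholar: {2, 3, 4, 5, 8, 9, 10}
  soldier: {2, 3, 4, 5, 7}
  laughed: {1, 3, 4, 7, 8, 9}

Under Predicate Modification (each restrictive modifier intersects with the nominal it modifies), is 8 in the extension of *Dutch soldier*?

no

⟦soldier⟧ = {2, 3, 4, 5, 7}
… ∩ ⟦Dutch⟧ = {2, 3, 4, 5, 7} ∩ {2, 3, 4, 8, 9} = {2, 3, 4}
⟦Dutch soldier⟧ = {2, 3, 4}; 8 ∉ this set.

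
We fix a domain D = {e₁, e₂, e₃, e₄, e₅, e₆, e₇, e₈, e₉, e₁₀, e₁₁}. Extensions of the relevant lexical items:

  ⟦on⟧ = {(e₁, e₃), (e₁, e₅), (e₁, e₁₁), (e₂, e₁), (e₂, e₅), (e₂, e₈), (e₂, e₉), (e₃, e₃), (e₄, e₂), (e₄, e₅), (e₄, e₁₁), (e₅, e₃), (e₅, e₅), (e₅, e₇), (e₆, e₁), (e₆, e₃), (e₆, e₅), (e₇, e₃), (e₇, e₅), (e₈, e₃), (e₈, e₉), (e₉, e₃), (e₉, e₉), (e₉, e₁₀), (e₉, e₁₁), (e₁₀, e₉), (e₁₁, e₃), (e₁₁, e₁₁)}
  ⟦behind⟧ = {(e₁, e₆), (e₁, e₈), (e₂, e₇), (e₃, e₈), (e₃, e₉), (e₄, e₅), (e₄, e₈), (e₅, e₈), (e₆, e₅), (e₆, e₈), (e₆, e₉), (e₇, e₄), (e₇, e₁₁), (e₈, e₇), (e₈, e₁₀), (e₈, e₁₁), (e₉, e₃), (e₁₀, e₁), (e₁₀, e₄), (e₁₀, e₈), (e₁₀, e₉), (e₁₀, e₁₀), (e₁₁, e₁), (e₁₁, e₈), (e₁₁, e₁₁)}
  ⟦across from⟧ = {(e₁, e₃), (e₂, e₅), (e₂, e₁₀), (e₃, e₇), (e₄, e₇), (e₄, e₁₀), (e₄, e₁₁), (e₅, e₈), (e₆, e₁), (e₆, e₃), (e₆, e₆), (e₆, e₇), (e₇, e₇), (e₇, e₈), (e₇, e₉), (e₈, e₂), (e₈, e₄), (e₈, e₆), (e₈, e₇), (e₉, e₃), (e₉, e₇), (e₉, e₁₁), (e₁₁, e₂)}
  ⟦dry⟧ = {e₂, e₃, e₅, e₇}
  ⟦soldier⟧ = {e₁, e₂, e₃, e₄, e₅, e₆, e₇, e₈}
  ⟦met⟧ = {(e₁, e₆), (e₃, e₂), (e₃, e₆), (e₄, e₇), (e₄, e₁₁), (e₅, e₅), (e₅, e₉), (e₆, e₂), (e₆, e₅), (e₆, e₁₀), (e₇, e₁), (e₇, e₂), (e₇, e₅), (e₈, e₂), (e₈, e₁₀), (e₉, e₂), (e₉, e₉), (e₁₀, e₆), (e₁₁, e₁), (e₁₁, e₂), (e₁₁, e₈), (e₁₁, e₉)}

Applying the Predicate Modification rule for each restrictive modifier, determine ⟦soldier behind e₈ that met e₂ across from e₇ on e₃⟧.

{e₃, e₆}

⟦behind e₈⟧ = {x : ⟨x, e₈⟩ ∈ ⟦behind⟧} = {e₁, e₃, e₄, e₅, e₆, e₁₀, e₁₁}
⟦that met e₂⟧ = {x : ⟨x, e₂⟩ ∈ ⟦met⟧} = {e₃, e₆, e₇, e₈, e₉, e₁₁}
⟦across from e₇⟧ = {x : ⟨x, e₇⟩ ∈ ⟦across from⟧} = {e₃, e₄, e₆, e₇, e₈, e₉}
⟦on e₃⟧ = {x : ⟨x, e₃⟩ ∈ ⟦on⟧} = {e₁, e₃, e₅, e₆, e₇, e₈, e₉, e₁₁}
⟦soldier⟧ = {e₁, e₂, e₃, e₄, e₅, e₆, e₇, e₈}
… ∩ ⟦behind e₈⟧ = {e₁, e₂, e₃, e₄, e₅, e₆, e₇, e₈} ∩ {e₁, e₃, e₄, e₅, e₆, e₁₀, e₁₁} = {e₁, e₃, e₄, e₅, e₆}
… ∩ ⟦that met e₂⟧ = {e₁, e₃, e₄, e₅, e₆} ∩ {e₃, e₆, e₇, e₈, e₉, e₁₁} = {e₃, e₆}
… ∩ ⟦across from e₇⟧ = {e₃, e₆} ∩ {e₃, e₄, e₆, e₇, e₈, e₉} = {e₃, e₆}
… ∩ ⟦on e₃⟧ = {e₃, e₆} ∩ {e₁, e₃, e₅, e₆, e₇, e₈, e₉, e₁₁} = {e₃, e₆}
So ⟦soldier behind e₈ that met e₂ across from e₇ on e₃⟧ = {e₃, e₆}.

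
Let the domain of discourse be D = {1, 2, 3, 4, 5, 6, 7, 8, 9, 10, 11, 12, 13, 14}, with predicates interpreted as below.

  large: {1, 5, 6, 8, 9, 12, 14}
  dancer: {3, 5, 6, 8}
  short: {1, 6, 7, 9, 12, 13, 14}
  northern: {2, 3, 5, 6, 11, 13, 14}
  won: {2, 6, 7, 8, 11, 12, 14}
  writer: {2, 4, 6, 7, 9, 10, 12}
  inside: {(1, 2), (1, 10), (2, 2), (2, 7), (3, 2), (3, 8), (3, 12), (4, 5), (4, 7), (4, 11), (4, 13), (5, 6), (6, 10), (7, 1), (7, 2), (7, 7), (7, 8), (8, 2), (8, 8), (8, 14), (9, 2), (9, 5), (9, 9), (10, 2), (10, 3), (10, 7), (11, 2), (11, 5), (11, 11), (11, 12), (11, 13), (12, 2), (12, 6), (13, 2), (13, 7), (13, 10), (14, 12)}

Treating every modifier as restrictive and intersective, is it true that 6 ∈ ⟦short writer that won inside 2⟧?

no

⟦that won⟧ = ⟦won⟧ = {2, 6, 7, 8, 11, 12, 14}
⟦inside 2⟧ = {x : ⟨x, 2⟩ ∈ ⟦inside⟧} = {1, 2, 3, 7, 8, 9, 10, 11, 12, 13}
⟦writer⟧ = {2, 4, 6, 7, 9, 10, 12}
… ∩ ⟦that won⟧ = {2, 4, 6, 7, 9, 10, 12} ∩ {2, 6, 7, 8, 11, 12, 14} = {2, 6, 7, 12}
… ∩ ⟦inside 2⟧ = {2, 6, 7, 12} ∩ {1, 2, 3, 7, 8, 9, 10, 11, 12, 13} = {2, 7, 12}
… ∩ ⟦short⟧ = {2, 7, 12} ∩ {1, 6, 7, 9, 12, 13, 14} = {7, 12}
⟦short writer that won inside 2⟧ = {7, 12}; 6 ∉ this set.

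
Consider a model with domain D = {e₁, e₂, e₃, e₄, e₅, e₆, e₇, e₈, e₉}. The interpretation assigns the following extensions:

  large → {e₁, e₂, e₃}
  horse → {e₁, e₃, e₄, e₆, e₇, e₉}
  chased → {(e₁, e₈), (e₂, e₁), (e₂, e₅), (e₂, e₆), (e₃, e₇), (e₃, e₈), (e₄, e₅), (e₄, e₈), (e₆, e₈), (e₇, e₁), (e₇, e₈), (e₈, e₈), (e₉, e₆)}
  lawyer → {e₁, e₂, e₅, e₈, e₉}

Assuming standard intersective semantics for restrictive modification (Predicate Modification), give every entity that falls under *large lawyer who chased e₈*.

⟦who chased e₈⟧ = {x : ⟨x, e₈⟩ ∈ ⟦chased⟧} = {e₁, e₃, e₄, e₆, e₇, e₈}
⟦lawyer⟧ = {e₁, e₂, e₅, e₈, e₉}
… ∩ ⟦who chased e₈⟧ = {e₁, e₂, e₅, e₈, e₉} ∩ {e₁, e₃, e₄, e₆, e₇, e₈} = {e₁, e₈}
… ∩ ⟦large⟧ = {e₁, e₈} ∩ {e₁, e₂, e₃} = {e₁}
So ⟦large lawyer who chased e₈⟧ = {e₁}.

{e₁}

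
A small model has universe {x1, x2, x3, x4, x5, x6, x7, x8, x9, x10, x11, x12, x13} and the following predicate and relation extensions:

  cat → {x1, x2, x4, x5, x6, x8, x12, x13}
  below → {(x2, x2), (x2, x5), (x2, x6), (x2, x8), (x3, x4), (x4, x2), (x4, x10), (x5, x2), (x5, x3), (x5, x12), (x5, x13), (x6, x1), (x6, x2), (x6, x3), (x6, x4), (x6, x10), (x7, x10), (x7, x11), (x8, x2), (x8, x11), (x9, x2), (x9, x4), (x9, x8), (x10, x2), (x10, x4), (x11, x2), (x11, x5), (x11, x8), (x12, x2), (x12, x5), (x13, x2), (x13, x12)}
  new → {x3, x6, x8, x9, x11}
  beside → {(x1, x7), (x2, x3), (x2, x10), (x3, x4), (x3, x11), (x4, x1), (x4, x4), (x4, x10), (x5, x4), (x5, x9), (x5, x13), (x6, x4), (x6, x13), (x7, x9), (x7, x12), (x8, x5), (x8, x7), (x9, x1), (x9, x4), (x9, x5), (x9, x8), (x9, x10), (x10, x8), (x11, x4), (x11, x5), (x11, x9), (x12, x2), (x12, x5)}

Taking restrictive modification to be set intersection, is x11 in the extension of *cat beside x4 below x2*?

⟦beside x4⟧ = {x : ⟨x, x4⟩ ∈ ⟦beside⟧} = {x3, x4, x5, x6, x9, x11}
⟦below x2⟧ = {x : ⟨x, x2⟩ ∈ ⟦below⟧} = {x2, x4, x5, x6, x8, x9, x10, x11, x12, x13}
⟦cat⟧ = {x1, x2, x4, x5, x6, x8, x12, x13}
… ∩ ⟦beside x4⟧ = {x1, x2, x4, x5, x6, x8, x12, x13} ∩ {x3, x4, x5, x6, x9, x11} = {x4, x5, x6}
… ∩ ⟦below x2⟧ = {x4, x5, x6} ∩ {x2, x4, x5, x6, x8, x9, x10, x11, x12, x13} = {x4, x5, x6}
⟦cat beside x4 below x2⟧ = {x4, x5, x6}; x11 ∉ this set.

no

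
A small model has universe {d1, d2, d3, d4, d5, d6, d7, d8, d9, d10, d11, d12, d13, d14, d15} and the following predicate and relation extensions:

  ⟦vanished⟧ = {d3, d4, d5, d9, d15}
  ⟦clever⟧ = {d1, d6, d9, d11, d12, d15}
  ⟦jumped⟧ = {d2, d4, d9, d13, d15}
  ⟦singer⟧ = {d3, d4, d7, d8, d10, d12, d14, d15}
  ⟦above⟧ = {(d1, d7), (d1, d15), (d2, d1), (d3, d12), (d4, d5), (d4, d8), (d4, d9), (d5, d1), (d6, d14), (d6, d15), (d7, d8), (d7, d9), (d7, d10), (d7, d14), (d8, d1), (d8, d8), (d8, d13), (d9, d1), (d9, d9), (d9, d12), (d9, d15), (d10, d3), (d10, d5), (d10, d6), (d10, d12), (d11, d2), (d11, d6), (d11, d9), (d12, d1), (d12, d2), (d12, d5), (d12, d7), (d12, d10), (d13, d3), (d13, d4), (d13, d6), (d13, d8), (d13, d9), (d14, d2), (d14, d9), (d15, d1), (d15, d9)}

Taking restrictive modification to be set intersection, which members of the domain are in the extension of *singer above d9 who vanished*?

⟦above d9⟧ = {x : ⟨x, d9⟩ ∈ ⟦above⟧} = {d4, d7, d9, d11, d13, d14, d15}
⟦who vanished⟧ = ⟦vanished⟧ = {d3, d4, d5, d9, d15}
⟦singer⟧ = {d3, d4, d7, d8, d10, d12, d14, d15}
… ∩ ⟦above d9⟧ = {d3, d4, d7, d8, d10, d12, d14, d15} ∩ {d4, d7, d9, d11, d13, d14, d15} = {d4, d7, d14, d15}
… ∩ ⟦who vanished⟧ = {d4, d7, d14, d15} ∩ {d3, d4, d5, d9, d15} = {d4, d15}
So ⟦singer above d9 who vanished⟧ = {d4, d15}.

{d4, d15}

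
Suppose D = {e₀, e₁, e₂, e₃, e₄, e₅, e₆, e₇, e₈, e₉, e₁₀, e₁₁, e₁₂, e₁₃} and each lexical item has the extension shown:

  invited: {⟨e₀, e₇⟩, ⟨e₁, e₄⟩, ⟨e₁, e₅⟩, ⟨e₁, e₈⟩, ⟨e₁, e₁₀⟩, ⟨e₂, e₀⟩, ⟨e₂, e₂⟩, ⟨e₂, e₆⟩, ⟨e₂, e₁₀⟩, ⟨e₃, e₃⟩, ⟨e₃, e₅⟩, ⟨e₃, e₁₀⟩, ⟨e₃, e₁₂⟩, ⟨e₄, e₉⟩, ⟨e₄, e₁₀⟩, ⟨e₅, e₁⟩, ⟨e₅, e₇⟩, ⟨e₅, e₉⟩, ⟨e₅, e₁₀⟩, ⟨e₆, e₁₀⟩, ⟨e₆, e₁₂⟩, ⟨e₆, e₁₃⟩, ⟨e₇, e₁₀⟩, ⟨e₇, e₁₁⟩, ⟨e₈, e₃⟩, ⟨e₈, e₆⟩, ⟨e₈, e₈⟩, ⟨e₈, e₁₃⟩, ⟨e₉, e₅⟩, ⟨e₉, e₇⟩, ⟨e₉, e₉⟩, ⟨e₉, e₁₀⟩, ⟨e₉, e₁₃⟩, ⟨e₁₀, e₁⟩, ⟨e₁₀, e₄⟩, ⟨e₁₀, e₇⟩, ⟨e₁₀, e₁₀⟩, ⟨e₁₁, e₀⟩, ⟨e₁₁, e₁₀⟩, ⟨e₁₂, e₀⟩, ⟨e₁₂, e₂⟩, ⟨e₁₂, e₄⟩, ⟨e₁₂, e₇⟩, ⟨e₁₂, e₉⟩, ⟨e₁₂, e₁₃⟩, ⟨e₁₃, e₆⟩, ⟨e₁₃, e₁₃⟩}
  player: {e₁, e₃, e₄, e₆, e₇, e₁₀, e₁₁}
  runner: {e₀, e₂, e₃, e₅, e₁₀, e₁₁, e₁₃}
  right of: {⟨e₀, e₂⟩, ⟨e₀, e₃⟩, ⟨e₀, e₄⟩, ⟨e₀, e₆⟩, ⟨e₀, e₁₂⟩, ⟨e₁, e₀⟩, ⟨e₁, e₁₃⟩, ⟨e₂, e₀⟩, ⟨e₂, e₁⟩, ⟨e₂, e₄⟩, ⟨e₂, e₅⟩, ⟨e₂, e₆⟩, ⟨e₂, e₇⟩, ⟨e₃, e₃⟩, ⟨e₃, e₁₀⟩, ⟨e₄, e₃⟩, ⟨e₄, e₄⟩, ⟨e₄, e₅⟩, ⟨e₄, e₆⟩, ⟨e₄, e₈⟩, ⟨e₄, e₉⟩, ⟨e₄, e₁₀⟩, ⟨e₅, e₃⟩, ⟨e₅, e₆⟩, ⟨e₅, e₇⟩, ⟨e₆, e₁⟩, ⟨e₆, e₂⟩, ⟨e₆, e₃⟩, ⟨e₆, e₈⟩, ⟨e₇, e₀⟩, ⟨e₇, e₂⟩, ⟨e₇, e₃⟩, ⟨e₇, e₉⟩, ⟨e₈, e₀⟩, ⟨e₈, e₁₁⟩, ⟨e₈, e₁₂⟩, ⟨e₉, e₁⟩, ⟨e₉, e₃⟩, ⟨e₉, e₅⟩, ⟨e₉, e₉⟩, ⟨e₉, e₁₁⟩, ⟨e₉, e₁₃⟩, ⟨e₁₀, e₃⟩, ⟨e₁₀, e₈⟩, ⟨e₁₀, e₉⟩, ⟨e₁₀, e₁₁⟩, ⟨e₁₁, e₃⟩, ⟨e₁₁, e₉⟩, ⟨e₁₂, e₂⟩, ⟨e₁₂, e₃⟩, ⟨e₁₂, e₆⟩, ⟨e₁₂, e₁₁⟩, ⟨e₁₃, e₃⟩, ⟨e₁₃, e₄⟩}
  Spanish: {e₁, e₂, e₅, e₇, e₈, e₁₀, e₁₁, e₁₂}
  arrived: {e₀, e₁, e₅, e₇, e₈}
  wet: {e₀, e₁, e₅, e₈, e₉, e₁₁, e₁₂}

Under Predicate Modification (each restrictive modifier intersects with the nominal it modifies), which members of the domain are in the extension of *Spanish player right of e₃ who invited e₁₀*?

⟦right of e₃⟧ = {x : ⟨x, e₃⟩ ∈ ⟦right of⟧} = {e₀, e₃, e₄, e₅, e₆, e₇, e₉, e₁₀, e₁₁, e₁₂, e₁₃}
⟦who invited e₁₀⟧ = {x : ⟨x, e₁₀⟩ ∈ ⟦invited⟧} = {e₁, e₂, e₃, e₄, e₅, e₆, e₇, e₉, e₁₀, e₁₁}
⟦player⟧ = {e₁, e₃, e₄, e₆, e₇, e₁₀, e₁₁}
… ∩ ⟦right of e₃⟧ = {e₁, e₃, e₄, e₆, e₇, e₁₀, e₁₁} ∩ {e₀, e₃, e₄, e₅, e₆, e₇, e₉, e₁₀, e₁₁, e₁₂, e₁₃} = {e₃, e₄, e₆, e₇, e₁₀, e₁₁}
… ∩ ⟦who invited e₁₀⟧ = {e₃, e₄, e₆, e₇, e₁₀, e₁₁} ∩ {e₁, e₂, e₃, e₄, e₅, e₆, e₇, e₉, e₁₀, e₁₁} = {e₃, e₄, e₆, e₇, e₁₀, e₁₁}
… ∩ ⟦Spanish⟧ = {e₃, e₄, e₆, e₇, e₁₀, e₁₁} ∩ {e₁, e₂, e₅, e₇, e₈, e₁₀, e₁₁, e₁₂} = {e₇, e₁₀, e₁₁}
So ⟦Spanish player right of e₃ who invited e₁₀⟧ = {e₇, e₁₀, e₁₁}.

{e₇, e₁₀, e₁₁}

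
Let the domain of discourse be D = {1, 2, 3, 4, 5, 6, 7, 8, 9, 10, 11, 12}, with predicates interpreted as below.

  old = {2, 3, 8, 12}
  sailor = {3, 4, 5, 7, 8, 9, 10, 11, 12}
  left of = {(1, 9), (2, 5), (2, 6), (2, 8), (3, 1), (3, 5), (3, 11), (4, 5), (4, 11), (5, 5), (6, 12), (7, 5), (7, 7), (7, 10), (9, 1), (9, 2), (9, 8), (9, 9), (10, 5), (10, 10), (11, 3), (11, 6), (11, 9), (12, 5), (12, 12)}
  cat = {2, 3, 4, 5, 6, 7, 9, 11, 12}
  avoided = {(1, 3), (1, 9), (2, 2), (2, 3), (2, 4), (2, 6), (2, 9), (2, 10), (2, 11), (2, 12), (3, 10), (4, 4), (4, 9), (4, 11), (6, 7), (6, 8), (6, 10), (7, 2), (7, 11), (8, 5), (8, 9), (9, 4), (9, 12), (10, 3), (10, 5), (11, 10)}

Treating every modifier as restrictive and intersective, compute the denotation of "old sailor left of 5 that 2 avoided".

⟦left of 5⟧ = {x : ⟨x, 5⟩ ∈ ⟦left of⟧} = {2, 3, 4, 5, 7, 10, 12}
⟦that 2 avoided⟧ = {x : ⟨2, x⟩ ∈ ⟦avoided⟧} = {2, 3, 4, 6, 9, 10, 11, 12}
⟦sailor⟧ = {3, 4, 5, 7, 8, 9, 10, 11, 12}
… ∩ ⟦left of 5⟧ = {3, 4, 5, 7, 8, 9, 10, 11, 12} ∩ {2, 3, 4, 5, 7, 10, 12} = {3, 4, 5, 7, 10, 12}
… ∩ ⟦that 2 avoided⟧ = {3, 4, 5, 7, 10, 12} ∩ {2, 3, 4, 6, 9, 10, 11, 12} = {3, 4, 10, 12}
… ∩ ⟦old⟧ = {3, 4, 10, 12} ∩ {2, 3, 8, 12} = {3, 12}
So ⟦old sailor left of 5 that 2 avoided⟧ = {3, 12}.

{3, 12}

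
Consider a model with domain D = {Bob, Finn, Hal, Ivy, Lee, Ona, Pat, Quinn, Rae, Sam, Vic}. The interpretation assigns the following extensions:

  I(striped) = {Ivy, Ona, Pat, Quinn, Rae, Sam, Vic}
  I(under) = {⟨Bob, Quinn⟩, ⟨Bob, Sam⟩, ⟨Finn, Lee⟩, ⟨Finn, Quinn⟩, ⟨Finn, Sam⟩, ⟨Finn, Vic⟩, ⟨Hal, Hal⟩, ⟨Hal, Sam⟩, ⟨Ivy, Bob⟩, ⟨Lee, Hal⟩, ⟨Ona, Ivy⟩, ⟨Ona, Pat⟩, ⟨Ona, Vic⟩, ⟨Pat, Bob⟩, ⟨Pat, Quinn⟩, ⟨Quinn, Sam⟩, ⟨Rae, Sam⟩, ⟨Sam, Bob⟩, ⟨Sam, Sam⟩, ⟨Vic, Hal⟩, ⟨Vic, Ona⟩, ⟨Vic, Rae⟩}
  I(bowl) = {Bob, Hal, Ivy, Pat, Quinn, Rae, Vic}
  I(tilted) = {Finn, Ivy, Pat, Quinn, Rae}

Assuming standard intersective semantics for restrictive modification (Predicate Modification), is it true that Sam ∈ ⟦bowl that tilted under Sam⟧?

no

⟦that tilted⟧ = ⟦tilted⟧ = {Finn, Ivy, Pat, Quinn, Rae}
⟦under Sam⟧ = {x : ⟨x, Sam⟩ ∈ ⟦under⟧} = {Bob, Finn, Hal, Quinn, Rae, Sam}
⟦bowl⟧ = {Bob, Hal, Ivy, Pat, Quinn, Rae, Vic}
… ∩ ⟦that tilted⟧ = {Bob, Hal, Ivy, Pat, Quinn, Rae, Vic} ∩ {Finn, Ivy, Pat, Quinn, Rae} = {Ivy, Pat, Quinn, Rae}
… ∩ ⟦under Sam⟧ = {Ivy, Pat, Quinn, Rae} ∩ {Bob, Finn, Hal, Quinn, Rae, Sam} = {Quinn, Rae}
⟦bowl that tilted under Sam⟧ = {Quinn, Rae}; Sam ∉ this set.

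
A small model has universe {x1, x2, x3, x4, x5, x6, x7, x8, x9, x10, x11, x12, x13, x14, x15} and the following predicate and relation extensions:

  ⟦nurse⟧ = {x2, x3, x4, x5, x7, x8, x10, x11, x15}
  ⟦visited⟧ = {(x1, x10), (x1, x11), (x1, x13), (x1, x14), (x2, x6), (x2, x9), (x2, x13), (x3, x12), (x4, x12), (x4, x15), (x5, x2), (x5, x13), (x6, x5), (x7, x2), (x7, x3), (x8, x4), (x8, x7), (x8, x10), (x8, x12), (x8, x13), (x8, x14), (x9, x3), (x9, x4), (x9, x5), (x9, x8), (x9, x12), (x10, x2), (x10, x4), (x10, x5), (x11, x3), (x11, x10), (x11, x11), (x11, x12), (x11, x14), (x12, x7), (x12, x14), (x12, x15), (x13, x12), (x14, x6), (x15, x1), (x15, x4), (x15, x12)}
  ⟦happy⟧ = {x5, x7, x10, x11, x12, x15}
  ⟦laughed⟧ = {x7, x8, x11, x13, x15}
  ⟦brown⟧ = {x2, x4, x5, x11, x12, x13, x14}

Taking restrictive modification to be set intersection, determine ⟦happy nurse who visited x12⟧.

{x11, x15}

⟦who visited x12⟧ = {x : ⟨x, x12⟩ ∈ ⟦visited⟧} = {x3, x4, x8, x9, x11, x13, x15}
⟦nurse⟧ = {x2, x3, x4, x5, x7, x8, x10, x11, x15}
… ∩ ⟦who visited x12⟧ = {x2, x3, x4, x5, x7, x8, x10, x11, x15} ∩ {x3, x4, x8, x9, x11, x13, x15} = {x3, x4, x8, x11, x15}
… ∩ ⟦happy⟧ = {x3, x4, x8, x11, x15} ∩ {x5, x7, x10, x11, x12, x15} = {x11, x15}
So ⟦happy nurse who visited x12⟧ = {x11, x15}.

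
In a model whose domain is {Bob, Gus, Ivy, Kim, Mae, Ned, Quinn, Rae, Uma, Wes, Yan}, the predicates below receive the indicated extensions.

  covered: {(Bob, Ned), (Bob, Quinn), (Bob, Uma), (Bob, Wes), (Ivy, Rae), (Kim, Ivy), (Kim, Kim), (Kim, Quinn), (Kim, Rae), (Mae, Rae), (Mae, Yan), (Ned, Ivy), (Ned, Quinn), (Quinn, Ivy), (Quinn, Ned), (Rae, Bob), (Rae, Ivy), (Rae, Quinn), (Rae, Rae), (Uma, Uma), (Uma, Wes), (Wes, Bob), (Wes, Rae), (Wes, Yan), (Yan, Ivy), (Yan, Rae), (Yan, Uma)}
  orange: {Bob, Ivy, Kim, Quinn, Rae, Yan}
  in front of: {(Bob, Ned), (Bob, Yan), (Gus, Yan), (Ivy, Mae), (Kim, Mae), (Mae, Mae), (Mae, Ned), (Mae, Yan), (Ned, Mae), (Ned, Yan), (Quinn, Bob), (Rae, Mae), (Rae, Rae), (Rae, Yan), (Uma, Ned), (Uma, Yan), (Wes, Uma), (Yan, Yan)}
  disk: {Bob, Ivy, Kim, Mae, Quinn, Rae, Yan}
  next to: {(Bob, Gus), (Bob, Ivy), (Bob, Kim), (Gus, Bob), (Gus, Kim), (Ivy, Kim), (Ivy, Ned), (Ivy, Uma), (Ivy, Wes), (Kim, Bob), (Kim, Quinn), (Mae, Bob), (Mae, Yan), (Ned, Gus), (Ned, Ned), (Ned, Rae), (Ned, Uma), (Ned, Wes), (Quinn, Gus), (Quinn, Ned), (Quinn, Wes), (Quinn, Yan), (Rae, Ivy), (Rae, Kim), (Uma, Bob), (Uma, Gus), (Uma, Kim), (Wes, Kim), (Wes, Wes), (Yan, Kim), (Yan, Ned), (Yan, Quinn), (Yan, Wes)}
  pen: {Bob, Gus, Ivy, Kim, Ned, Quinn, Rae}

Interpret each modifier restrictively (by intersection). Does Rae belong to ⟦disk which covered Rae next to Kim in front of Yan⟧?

⟦which covered Rae⟧ = {x : ⟨x, Rae⟩ ∈ ⟦covered⟧} = {Ivy, Kim, Mae, Rae, Wes, Yan}
⟦next to Kim⟧ = {x : ⟨x, Kim⟩ ∈ ⟦next to⟧} = {Bob, Gus, Ivy, Rae, Uma, Wes, Yan}
⟦in front of Yan⟧ = {x : ⟨x, Yan⟩ ∈ ⟦in front of⟧} = {Bob, Gus, Mae, Ned, Rae, Uma, Yan}
⟦disk⟧ = {Bob, Ivy, Kim, Mae, Quinn, Rae, Yan}
… ∩ ⟦which covered Rae⟧ = {Bob, Ivy, Kim, Mae, Quinn, Rae, Yan} ∩ {Ivy, Kim, Mae, Rae, Wes, Yan} = {Ivy, Kim, Mae, Rae, Yan}
… ∩ ⟦next to Kim⟧ = {Ivy, Kim, Mae, Rae, Yan} ∩ {Bob, Gus, Ivy, Rae, Uma, Wes, Yan} = {Ivy, Rae, Yan}
… ∩ ⟦in front of Yan⟧ = {Ivy, Rae, Yan} ∩ {Bob, Gus, Mae, Ned, Rae, Uma, Yan} = {Rae, Yan}
⟦disk which covered Rae next to Kim in front of Yan⟧ = {Rae, Yan}; Rae ∈ this set.

yes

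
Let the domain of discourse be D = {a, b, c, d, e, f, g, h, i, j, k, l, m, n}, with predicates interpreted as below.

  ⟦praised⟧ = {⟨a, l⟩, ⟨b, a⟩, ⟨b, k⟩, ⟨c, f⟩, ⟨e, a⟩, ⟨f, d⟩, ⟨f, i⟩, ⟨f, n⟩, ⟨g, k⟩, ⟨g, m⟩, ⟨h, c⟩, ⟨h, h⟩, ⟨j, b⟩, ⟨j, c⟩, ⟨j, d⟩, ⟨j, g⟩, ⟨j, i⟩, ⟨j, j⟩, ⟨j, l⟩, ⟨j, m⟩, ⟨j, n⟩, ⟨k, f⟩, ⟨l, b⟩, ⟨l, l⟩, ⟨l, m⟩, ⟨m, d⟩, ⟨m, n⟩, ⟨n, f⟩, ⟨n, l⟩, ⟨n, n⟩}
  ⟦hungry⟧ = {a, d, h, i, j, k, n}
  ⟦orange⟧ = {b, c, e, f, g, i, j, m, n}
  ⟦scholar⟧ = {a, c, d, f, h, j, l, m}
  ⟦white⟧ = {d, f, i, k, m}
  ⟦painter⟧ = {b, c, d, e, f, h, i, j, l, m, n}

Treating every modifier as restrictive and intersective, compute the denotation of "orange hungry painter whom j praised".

{i, j, n}

⟦whom j praised⟧ = {x : ⟨j, x⟩ ∈ ⟦praised⟧} = {b, c, d, g, i, j, l, m, n}
⟦painter⟧ = {b, c, d, e, f, h, i, j, l, m, n}
… ∩ ⟦whom j praised⟧ = {b, c, d, e, f, h, i, j, l, m, n} ∩ {b, c, d, g, i, j, l, m, n} = {b, c, d, i, j, l, m, n}
… ∩ ⟦orange⟧ = {b, c, d, i, j, l, m, n} ∩ {b, c, e, f, g, i, j, m, n} = {b, c, i, j, m, n}
… ∩ ⟦hungry⟧ = {b, c, i, j, m, n} ∩ {a, d, h, i, j, k, n} = {i, j, n}
So ⟦orange hungry painter whom j praised⟧ = {i, j, n}.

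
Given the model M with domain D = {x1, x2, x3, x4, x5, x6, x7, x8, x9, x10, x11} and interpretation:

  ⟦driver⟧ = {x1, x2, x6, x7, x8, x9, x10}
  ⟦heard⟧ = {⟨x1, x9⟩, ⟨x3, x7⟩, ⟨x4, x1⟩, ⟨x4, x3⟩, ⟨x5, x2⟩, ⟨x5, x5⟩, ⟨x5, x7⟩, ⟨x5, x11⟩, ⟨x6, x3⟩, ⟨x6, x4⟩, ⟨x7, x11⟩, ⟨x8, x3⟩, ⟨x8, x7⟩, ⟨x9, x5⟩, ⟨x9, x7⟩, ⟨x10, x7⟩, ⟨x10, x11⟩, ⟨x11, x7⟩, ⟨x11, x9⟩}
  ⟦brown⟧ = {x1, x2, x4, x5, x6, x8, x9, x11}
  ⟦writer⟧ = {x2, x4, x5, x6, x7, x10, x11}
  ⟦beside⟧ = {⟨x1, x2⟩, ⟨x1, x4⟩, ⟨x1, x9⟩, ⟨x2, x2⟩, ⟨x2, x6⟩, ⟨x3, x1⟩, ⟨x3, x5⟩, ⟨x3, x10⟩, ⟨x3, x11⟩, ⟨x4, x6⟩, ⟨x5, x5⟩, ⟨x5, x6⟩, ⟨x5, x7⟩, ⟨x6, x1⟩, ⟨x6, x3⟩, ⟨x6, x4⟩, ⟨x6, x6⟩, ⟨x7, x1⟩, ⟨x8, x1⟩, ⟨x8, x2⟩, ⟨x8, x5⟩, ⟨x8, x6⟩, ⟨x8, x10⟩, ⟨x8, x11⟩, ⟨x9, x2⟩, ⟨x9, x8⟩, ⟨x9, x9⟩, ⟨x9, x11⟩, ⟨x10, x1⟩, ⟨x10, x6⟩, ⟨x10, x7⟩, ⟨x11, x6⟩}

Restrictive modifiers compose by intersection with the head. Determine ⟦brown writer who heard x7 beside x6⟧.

{x5, x11}

⟦who heard x7⟧ = {x : ⟨x, x7⟩ ∈ ⟦heard⟧} = {x3, x5, x8, x9, x10, x11}
⟦beside x6⟧ = {x : ⟨x, x6⟩ ∈ ⟦beside⟧} = {x2, x4, x5, x6, x8, x10, x11}
⟦writer⟧ = {x2, x4, x5, x6, x7, x10, x11}
… ∩ ⟦who heard x7⟧ = {x2, x4, x5, x6, x7, x10, x11} ∩ {x3, x5, x8, x9, x10, x11} = {x5, x10, x11}
… ∩ ⟦beside x6⟧ = {x5, x10, x11} ∩ {x2, x4, x5, x6, x8, x10, x11} = {x5, x10, x11}
… ∩ ⟦brown⟧ = {x5, x10, x11} ∩ {x1, x2, x4, x5, x6, x8, x9, x11} = {x5, x11}
So ⟦brown writer who heard x7 beside x6⟧ = {x5, x11}.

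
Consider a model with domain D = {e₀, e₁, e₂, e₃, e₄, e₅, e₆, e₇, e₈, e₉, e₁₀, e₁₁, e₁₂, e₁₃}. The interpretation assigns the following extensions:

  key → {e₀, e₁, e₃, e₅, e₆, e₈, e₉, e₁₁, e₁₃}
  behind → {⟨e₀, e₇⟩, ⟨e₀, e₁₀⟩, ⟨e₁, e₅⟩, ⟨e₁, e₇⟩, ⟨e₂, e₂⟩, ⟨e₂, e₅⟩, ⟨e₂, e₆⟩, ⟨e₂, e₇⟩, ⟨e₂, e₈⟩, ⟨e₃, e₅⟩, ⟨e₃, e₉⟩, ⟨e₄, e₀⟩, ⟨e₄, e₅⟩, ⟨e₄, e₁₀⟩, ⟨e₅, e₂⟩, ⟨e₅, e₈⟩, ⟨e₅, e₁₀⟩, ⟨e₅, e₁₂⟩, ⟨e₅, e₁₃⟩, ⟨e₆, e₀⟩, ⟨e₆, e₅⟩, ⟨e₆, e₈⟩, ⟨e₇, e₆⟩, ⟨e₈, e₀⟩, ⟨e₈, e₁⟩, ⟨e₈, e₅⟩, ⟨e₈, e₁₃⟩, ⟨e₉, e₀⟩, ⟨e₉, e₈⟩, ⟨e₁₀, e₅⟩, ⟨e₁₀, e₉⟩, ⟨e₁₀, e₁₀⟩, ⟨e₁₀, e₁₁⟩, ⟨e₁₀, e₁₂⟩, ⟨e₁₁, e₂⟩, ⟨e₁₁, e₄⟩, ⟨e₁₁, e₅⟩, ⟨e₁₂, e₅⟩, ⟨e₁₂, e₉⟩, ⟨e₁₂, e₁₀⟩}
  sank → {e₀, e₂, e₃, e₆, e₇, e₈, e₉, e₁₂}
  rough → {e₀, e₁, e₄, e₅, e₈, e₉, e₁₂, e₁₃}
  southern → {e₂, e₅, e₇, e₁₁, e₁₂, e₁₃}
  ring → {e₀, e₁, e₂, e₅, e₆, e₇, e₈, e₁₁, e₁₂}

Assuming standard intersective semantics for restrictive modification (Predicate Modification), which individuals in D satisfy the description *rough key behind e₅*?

⟦behind e₅⟧ = {x : ⟨x, e₅⟩ ∈ ⟦behind⟧} = {e₁, e₂, e₃, e₄, e₆, e₈, e₁₀, e₁₁, e₁₂}
⟦key⟧ = {e₀, e₁, e₃, e₅, e₆, e₈, e₉, e₁₁, e₁₃}
… ∩ ⟦behind e₅⟧ = {e₀, e₁, e₃, e₅, e₆, e₈, e₉, e₁₁, e₁₃} ∩ {e₁, e₂, e₃, e₄, e₆, e₈, e₁₀, e₁₁, e₁₂} = {e₁, e₃, e₆, e₈, e₁₁}
… ∩ ⟦rough⟧ = {e₁, e₃, e₆, e₈, e₁₁} ∩ {e₀, e₁, e₄, e₅, e₈, e₉, e₁₂, e₁₃} = {e₁, e₈}
So ⟦rough key behind e₅⟧ = {e₁, e₈}.

{e₁, e₈}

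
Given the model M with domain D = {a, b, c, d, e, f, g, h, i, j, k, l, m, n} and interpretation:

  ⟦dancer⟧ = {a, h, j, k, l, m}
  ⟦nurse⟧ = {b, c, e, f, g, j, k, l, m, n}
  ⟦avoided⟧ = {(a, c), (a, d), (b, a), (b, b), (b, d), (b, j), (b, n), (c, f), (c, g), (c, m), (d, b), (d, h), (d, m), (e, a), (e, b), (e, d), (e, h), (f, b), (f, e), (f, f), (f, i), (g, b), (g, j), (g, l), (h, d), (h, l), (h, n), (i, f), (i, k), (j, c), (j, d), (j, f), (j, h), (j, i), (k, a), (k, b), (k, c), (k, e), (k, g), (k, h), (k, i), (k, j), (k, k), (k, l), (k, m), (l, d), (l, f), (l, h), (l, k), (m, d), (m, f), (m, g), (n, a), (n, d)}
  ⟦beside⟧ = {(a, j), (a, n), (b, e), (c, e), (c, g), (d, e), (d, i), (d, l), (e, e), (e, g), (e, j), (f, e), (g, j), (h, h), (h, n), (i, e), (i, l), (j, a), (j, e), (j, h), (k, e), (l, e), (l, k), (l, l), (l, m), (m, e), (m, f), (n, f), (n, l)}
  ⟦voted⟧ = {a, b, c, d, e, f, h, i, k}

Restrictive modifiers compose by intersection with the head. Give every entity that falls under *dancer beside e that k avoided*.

⟦beside e⟧ = {x : ⟨x, e⟩ ∈ ⟦beside⟧} = {b, c, d, e, f, i, j, k, l, m}
⟦that k avoided⟧ = {x : ⟨k, x⟩ ∈ ⟦avoided⟧} = {a, b, c, e, g, h, i, j, k, l, m}
⟦dancer⟧ = {a, h, j, k, l, m}
… ∩ ⟦beside e⟧ = {a, h, j, k, l, m} ∩ {b, c, d, e, f, i, j, k, l, m} = {j, k, l, m}
… ∩ ⟦that k avoided⟧ = {j, k, l, m} ∩ {a, b, c, e, g, h, i, j, k, l, m} = {j, k, l, m}
So ⟦dancer beside e that k avoided⟧ = {j, k, l, m}.

{j, k, l, m}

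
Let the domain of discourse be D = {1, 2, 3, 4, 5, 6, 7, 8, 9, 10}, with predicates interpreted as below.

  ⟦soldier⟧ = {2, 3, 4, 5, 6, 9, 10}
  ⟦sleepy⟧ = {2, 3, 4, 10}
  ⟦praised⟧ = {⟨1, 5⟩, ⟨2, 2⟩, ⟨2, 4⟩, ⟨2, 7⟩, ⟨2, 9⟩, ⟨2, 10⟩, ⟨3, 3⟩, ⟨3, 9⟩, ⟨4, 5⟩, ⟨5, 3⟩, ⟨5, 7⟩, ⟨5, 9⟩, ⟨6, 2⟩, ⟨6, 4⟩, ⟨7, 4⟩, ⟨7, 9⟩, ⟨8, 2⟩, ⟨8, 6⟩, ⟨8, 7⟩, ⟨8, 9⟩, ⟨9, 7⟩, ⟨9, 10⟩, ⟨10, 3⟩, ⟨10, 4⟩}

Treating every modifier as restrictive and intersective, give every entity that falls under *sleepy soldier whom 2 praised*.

{2, 4, 10}

⟦whom 2 praised⟧ = {x : ⟨2, x⟩ ∈ ⟦praised⟧} = {2, 4, 7, 9, 10}
⟦soldier⟧ = {2, 3, 4, 5, 6, 9, 10}
… ∩ ⟦whom 2 praised⟧ = {2, 3, 4, 5, 6, 9, 10} ∩ {2, 4, 7, 9, 10} = {2, 4, 9, 10}
… ∩ ⟦sleepy⟧ = {2, 4, 9, 10} ∩ {2, 3, 4, 10} = {2, 4, 10}
So ⟦sleepy soldier whom 2 praised⟧ = {2, 4, 10}.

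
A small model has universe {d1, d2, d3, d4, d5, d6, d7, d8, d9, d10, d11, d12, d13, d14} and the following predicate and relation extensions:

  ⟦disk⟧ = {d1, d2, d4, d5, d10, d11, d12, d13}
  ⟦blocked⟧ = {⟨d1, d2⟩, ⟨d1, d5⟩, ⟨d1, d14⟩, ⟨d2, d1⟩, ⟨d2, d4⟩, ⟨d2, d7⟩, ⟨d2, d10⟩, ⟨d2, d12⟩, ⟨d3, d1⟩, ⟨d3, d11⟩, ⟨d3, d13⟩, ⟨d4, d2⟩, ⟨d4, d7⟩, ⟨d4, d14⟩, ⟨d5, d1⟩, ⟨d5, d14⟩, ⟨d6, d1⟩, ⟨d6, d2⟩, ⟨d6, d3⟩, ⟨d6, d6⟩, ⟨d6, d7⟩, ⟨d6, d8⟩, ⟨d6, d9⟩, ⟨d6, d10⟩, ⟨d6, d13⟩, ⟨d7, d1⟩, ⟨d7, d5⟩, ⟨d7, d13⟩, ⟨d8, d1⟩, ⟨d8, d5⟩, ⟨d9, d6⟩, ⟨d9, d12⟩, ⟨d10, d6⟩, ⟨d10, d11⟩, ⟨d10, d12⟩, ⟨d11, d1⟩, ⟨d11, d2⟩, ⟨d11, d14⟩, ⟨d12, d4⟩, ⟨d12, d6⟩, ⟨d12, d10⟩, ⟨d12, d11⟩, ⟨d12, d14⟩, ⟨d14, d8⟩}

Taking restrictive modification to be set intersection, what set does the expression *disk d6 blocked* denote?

⟦d6 blocked⟧ = {x : ⟨d6, x⟩ ∈ ⟦blocked⟧} = {d1, d2, d3, d6, d7, d8, d9, d10, d13}
⟦disk⟧ = {d1, d2, d4, d5, d10, d11, d12, d13}
… ∩ ⟦d6 blocked⟧ = {d1, d2, d4, d5, d10, d11, d12, d13} ∩ {d1, d2, d3, d6, d7, d8, d9, d10, d13} = {d1, d2, d10, d13}
So ⟦disk d6 blocked⟧ = {d1, d2, d10, d13}.

{d1, d2, d10, d13}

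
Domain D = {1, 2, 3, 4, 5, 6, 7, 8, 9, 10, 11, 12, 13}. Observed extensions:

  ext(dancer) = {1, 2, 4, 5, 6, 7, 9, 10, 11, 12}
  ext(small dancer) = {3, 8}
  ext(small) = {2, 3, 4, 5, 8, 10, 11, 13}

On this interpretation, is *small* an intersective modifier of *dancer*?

no

⟦small⟧ ∩ ⟦dancer⟧ = {2, 3, 4, 5, 8, 10, 11, 13} ∩ {1, 2, 4, 5, 6, 7, 9, 10, 11, 12} = {2, 4, 5, 10, 11}
Observed ⟦small dancer⟧ = {3, 8}.
These differ, so the modifier is not intersective in this model.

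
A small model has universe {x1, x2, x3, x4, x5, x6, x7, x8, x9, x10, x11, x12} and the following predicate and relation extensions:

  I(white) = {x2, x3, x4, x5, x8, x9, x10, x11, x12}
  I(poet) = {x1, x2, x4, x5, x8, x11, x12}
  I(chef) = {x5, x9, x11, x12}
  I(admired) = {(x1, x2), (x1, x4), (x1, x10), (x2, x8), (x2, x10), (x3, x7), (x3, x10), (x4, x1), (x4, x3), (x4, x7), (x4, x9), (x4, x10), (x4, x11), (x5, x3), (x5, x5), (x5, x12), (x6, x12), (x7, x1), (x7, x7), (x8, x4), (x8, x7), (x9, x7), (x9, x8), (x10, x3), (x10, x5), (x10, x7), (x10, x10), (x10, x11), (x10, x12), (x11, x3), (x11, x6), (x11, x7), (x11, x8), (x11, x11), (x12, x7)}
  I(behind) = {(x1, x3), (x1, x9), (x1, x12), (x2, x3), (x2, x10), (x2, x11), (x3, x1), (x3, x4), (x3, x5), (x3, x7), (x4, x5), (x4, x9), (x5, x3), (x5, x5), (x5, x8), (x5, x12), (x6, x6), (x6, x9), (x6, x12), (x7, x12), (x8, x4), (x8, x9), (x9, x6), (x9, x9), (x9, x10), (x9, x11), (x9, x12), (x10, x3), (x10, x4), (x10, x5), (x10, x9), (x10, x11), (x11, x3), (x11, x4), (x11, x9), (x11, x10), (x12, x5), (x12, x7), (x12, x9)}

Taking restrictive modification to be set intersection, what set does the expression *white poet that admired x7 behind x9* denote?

⟦that admired x7⟧ = {x : ⟨x, x7⟩ ∈ ⟦admired⟧} = {x3, x4, x7, x8, x9, x10, x11, x12}
⟦behind x9⟧ = {x : ⟨x, x9⟩ ∈ ⟦behind⟧} = {x1, x4, x6, x8, x9, x10, x11, x12}
⟦poet⟧ = {x1, x2, x4, x5, x8, x11, x12}
… ∩ ⟦that admired x7⟧ = {x1, x2, x4, x5, x8, x11, x12} ∩ {x3, x4, x7, x8, x9, x10, x11, x12} = {x4, x8, x11, x12}
… ∩ ⟦behind x9⟧ = {x4, x8, x11, x12} ∩ {x1, x4, x6, x8, x9, x10, x11, x12} = {x4, x8, x11, x12}
… ∩ ⟦white⟧ = {x4, x8, x11, x12} ∩ {x2, x3, x4, x5, x8, x9, x10, x11, x12} = {x4, x8, x11, x12}
So ⟦white poet that admired x7 behind x9⟧ = {x4, x8, x11, x12}.

{x4, x8, x11, x12}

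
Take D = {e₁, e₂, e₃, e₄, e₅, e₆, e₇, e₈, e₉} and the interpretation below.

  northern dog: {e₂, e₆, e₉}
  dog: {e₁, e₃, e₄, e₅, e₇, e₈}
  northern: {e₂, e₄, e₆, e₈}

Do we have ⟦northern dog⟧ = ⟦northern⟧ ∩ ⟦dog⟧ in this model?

no

⟦northern⟧ ∩ ⟦dog⟧ = {e₂, e₄, e₆, e₈} ∩ {e₁, e₃, e₄, e₅, e₇, e₈} = {e₄, e₈}
Observed ⟦northern dog⟧ = {e₂, e₆, e₉}.
These differ, so the modifier is not intersective in this model.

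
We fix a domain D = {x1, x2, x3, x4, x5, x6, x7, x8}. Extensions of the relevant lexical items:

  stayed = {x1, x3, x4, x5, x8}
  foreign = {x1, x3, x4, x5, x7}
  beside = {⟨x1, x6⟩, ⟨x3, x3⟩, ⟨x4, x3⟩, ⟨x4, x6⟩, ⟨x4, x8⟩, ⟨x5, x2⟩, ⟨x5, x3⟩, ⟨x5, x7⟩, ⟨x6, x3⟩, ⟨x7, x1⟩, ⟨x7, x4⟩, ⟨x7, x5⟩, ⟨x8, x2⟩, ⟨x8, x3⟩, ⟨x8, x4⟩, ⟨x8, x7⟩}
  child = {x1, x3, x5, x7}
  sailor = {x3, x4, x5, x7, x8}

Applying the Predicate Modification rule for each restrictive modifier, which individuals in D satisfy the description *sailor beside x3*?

{x3, x4, x5, x8}

⟦beside x3⟧ = {x : ⟨x, x3⟩ ∈ ⟦beside⟧} = {x3, x4, x5, x6, x8}
⟦sailor⟧ = {x3, x4, x5, x7, x8}
… ∩ ⟦beside x3⟧ = {x3, x4, x5, x7, x8} ∩ {x3, x4, x5, x6, x8} = {x3, x4, x5, x8}
So ⟦sailor beside x3⟧ = {x3, x4, x5, x8}.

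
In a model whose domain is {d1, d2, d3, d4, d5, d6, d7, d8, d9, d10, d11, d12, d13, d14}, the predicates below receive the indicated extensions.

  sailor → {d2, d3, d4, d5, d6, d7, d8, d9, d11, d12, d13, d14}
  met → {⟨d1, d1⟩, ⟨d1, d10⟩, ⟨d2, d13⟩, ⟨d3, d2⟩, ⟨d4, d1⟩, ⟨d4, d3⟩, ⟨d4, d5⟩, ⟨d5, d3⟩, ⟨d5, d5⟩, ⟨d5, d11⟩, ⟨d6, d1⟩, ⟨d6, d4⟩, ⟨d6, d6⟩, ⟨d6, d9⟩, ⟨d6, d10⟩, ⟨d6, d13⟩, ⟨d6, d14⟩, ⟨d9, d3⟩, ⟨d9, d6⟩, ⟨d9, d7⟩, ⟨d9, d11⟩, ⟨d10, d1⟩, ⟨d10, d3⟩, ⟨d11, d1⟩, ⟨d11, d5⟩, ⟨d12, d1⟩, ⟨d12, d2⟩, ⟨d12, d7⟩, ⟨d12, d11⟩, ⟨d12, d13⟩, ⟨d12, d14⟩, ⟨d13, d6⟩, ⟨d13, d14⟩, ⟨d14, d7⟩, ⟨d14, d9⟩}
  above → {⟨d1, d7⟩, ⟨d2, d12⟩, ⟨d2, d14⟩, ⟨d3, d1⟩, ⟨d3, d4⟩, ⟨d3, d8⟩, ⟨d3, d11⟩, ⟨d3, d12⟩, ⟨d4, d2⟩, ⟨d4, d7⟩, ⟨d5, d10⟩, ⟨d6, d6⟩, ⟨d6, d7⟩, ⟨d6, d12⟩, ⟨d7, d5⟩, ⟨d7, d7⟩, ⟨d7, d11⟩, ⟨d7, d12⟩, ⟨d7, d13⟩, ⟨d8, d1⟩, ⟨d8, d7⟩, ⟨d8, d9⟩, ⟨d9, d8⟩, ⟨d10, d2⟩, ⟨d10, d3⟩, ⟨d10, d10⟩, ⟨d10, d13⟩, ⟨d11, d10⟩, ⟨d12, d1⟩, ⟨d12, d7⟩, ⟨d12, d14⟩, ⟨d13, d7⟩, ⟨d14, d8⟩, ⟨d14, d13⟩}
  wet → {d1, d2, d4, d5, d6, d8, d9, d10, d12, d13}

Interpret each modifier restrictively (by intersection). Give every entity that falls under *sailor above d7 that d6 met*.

⟦above d7⟧ = {x : ⟨x, d7⟩ ∈ ⟦above⟧} = {d1, d4, d6, d7, d8, d12, d13}
⟦that d6 met⟧ = {x : ⟨d6, x⟩ ∈ ⟦met⟧} = {d1, d4, d6, d9, d10, d13, d14}
⟦sailor⟧ = {d2, d3, d4, d5, d6, d7, d8, d9, d11, d12, d13, d14}
… ∩ ⟦above d7⟧ = {d2, d3, d4, d5, d6, d7, d8, d9, d11, d12, d13, d14} ∩ {d1, d4, d6, d7, d8, d12, d13} = {d4, d6, d7, d8, d12, d13}
… ∩ ⟦that d6 met⟧ = {d4, d6, d7, d8, d12, d13} ∩ {d1, d4, d6, d9, d10, d13, d14} = {d4, d6, d13}
So ⟦sailor above d7 that d6 met⟧ = {d4, d6, d13}.

{d4, d6, d13}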